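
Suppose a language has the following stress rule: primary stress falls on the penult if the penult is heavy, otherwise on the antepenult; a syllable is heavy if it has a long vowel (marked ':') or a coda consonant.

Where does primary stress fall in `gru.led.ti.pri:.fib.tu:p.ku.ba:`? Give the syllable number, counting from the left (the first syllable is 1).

6

Weights: 6 tu:p H, 7 ku L, 8 ba: H.
The penult (syllable 7, ku) is light, so stress falls on the antepenult (syllable 6, tu:p).
Primary stress: syllable 6 → gru.led.ti.pri:.fib.ˈtu:p.ku.ba:.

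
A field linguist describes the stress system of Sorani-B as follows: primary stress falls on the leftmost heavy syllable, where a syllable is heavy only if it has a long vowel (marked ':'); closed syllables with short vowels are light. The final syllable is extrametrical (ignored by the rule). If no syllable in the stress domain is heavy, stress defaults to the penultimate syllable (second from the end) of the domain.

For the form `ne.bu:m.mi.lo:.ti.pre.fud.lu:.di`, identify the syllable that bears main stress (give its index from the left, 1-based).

The final syllable (9, di) is extrametrical; the stress domain is syllables 1–8.
Weights: 1 ne L, 2 bu:m H, 3 mi L, 4 lo: H, 5 ti L, 6 pre L, 7 fud L, 8 lu: H.
Heavy syllables in the domain: 2, 4, 8. The leftmost is syllable 2 (bu:m).
Primary stress: syllable 2 → ne.ˈbu:m.mi.lo:.ti.pre.fud.lu:.di.

2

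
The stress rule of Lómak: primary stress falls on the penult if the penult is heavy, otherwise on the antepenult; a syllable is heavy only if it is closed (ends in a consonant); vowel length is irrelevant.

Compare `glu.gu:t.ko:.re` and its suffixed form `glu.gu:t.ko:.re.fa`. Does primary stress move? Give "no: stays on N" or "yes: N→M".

Base `glu.gu:t.ko:.re` (4 syllables):
  Weights: 2 gu:t H, 3 ko: L, 4 re L.
  The penult (syllable 3, ko:) is light, so stress falls on the antepenult (syllable 2, gu:t).
  → primary stress on syllable 2.
Suffixed `glu.gu:t.ko:.re.fa` (5 syllables):
  Weights: 3 ko: L, 4 re L, 5 fa L.
  The penult (syllable 4, re) is light, so stress falls on the antepenult (syllable 3, ko:).
  → primary stress on syllable 3.

yes: 2→3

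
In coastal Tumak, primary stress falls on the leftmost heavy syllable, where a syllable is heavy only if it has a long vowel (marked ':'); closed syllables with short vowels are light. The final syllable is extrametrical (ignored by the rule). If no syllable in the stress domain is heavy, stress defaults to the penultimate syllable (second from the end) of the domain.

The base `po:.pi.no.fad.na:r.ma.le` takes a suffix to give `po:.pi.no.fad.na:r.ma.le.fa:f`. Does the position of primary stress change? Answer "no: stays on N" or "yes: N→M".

no: stays on 1

Base `po:.pi.no.fad.na:r.ma.le` (7 syllables):
  The final syllable (7, le) is extrametrical; the stress domain is syllables 1–6.
  Weights: 1 po: H, 2 pi L, 3 no L, 4 fad L, 5 na:r H, 6 ma L.
  Heavy syllables in the domain: 1, 5. The leftmost is syllable 1 (po:).
  → primary stress on syllable 1.
Suffixed `po:.pi.no.fad.na:r.ma.le.fa:f` (8 syllables):
  The final syllable (8, fa:f) is extrametrical; the stress domain is syllables 1–7.
  Weights: 1 po: H, 2 pi L, 3 no L, 4 fad L, 5 na:r H, 6 ma L, 7 le L.
  Heavy syllables in the domain: 1, 5. The leftmost is syllable 1 (po:).
  → primary stress on syllable 1.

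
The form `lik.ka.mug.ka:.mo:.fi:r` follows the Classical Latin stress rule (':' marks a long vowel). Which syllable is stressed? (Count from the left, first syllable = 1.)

5

Classical Latin: stress the penult if heavy (long vowel or closed), else the antepenult.
Weights: 4 ka: H, 5 mo: H, 6 fi:r H.
The penult (syllable 5, mo:) is heavy, so it takes stress.
Stress on syllable 5: lik.ka.mug.ka:.ˈmo:.fi:r.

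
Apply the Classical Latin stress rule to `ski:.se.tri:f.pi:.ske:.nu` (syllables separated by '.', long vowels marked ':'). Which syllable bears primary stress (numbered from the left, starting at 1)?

5

Classical Latin: stress the penult if heavy (long vowel or closed), else the antepenult.
Weights: 4 pi: H, 5 ske: H, 6 nu L.
The penult (syllable 5, ske:) is heavy, so it takes stress.
Stress on syllable 5: ski:.se.tri:f.pi:.ˈske:.nu.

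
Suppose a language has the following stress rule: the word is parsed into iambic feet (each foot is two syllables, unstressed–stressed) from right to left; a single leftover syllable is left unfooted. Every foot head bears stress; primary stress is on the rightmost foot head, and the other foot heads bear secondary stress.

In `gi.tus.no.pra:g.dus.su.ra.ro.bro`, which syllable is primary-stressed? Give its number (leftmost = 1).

9

Parse right to left into iambic (σˈσ) feet: gi (tus.ˈno) (pra:g.ˈdus) (su.ˈra) (ro.ˈbro). Syllable 1 is left unfooted.
Foot heads (stressed positions): 3, 5, 7, 9.
End Rule Rightmost: primary stress on the rightmost head = syllable 9.
Primary stress: syllable 9 → gi.tus.no.pra:g.dus.su.ra.ro.ˈbro.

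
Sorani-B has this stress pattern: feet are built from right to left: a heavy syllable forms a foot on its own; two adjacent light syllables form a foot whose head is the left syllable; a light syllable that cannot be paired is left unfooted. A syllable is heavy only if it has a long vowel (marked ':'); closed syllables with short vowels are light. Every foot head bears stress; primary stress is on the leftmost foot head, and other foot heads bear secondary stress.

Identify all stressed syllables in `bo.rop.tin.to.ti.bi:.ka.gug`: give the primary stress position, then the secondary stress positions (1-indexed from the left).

primary 2, secondary 4, 6, 7

Weights: 1 bo L, 2 rop L, 3 tin L, 4 to L, 5 ti L, 6 bi: H, 7 ka L, 8 gug L.
Parse right to left (heavy = foot alone; LL = one foot; stranded L unfooted): bo (ˈrop.tin) (ˈto.ti) (ˈbi:) (ˈka.gug).
Foot heads: 2, 4, 6, 7.
Primary stress on the leftmost head = syllable 2.
Secondary stress on 4, 6, 7: bo.ˈrop.tin.ˌto.ti.ˌbi:.ˌka.gug.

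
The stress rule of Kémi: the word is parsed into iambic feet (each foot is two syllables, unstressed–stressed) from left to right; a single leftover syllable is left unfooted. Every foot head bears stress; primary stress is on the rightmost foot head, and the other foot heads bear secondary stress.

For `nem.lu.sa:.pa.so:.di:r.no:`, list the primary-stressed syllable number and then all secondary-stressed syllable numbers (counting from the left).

Parse left to right into iambic (σˈσ) feet: (nem.ˈlu) (sa:.ˈpa) (so:.ˈdi:r) no:. Syllable 7 is left unfooted.
Foot heads (stressed positions): 2, 4, 6.
End Rule Rightmost: primary stress on the rightmost head = syllable 6.
Secondary stress on 2, 4: nem.ˌlu.sa:.ˌpa.so:.ˈdi:r.no:.

primary 6, secondary 2, 4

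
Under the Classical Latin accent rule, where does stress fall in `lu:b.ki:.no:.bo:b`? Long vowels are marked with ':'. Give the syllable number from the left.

3

Classical Latin: stress the penult if heavy (long vowel or closed), else the antepenult.
Weights: 2 ki: H, 3 no: H, 4 bo:b H.
The penult (syllable 3, no:) is heavy, so it takes stress.
Stress on syllable 3: lu:b.ki:.ˈno:.bo:b.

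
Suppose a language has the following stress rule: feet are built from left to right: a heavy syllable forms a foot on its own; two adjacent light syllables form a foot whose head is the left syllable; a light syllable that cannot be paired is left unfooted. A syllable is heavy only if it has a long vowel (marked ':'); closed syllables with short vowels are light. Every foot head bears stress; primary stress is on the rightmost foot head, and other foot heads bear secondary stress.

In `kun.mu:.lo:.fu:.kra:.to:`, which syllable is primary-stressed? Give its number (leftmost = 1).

Weights: 1 kun L, 2 mu: H, 3 lo: H, 4 fu: H, 5 kra: H, 6 to: H.
Parse left to right (heavy = foot alone; LL = one foot; stranded L unfooted): kun (ˈmu:) (ˈlo:) (ˈfu:) (ˈkra:) (ˈto:).
Foot heads: 2, 3, 4, 5, 6.
Primary stress on the rightmost head = syllable 6.
Primary stress: syllable 6 → kun.mu:.lo:.fu:.kra:.ˈto:.

6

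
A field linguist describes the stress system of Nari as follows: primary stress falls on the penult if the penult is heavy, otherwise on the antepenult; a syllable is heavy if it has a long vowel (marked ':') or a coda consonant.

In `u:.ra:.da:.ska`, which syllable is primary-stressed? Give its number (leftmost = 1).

3

Weights: 2 ra: H, 3 da: H, 4 ska L.
The penult (syllable 3, da:) is heavy, so it takes stress.
Primary stress: syllable 3 → u:.ra:.ˈda:.ska.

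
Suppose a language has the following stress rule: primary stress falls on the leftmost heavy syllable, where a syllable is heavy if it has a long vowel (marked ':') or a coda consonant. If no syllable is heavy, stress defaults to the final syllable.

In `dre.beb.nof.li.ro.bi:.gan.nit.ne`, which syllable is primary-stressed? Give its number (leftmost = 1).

Weights: 1 dre L, 2 beb H, 3 nof H, 4 li L, 5 ro L, 6 bi: H, 7 gan H, 8 nit H, 9 ne L.
Heavy syllables in the domain: 2, 3, 6, 7, 8. The leftmost is syllable 2 (beb).
Primary stress: syllable 2 → dre.ˈbeb.nof.li.ro.bi:.gan.nit.ne.

2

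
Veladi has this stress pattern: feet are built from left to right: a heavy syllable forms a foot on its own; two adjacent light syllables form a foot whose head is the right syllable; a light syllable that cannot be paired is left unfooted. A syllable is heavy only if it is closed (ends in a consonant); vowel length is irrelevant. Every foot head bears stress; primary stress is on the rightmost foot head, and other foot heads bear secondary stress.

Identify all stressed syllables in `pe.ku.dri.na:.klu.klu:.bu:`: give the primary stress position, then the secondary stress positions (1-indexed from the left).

primary 6, secondary 2, 4

Weights: 1 pe L, 2 ku L, 3 dri L, 4 na: L, 5 klu L, 6 klu: L, 7 bu: L.
Parse left to right (heavy = foot alone; LL = one foot; stranded L unfooted): (pe.ˈku) (dri.ˈna:) (klu.ˈklu:) bu:.
Foot heads: 2, 4, 6.
Primary stress on the rightmost head = syllable 6.
Secondary stress on 2, 4: pe.ˌku.dri.ˌna:.klu.ˈklu:.bu:.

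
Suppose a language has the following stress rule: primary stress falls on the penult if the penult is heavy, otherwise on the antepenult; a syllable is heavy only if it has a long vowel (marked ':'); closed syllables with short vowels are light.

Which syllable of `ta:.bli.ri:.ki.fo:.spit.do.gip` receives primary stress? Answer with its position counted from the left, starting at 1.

Weights: 6 spit L, 7 do L, 8 gip L.
The penult (syllable 7, do) is light, so stress falls on the antepenult (syllable 6, spit).
Primary stress: syllable 6 → ta:.bli.ri:.ki.fo:.ˈspit.do.gip.

6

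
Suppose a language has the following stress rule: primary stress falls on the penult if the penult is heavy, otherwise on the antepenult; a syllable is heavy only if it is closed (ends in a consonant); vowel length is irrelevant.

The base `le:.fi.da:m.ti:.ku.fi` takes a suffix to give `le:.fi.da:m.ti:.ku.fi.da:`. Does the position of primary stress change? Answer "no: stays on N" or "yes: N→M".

Base `le:.fi.da:m.ti:.ku.fi` (6 syllables):
  Weights: 4 ti: L, 5 ku L, 6 fi L.
  The penult (syllable 5, ku) is light, so stress falls on the antepenult (syllable 4, ti:).
  → primary stress on syllable 4.
Suffixed `le:.fi.da:m.ti:.ku.fi.da:` (7 syllables):
  Weights: 5 ku L, 6 fi L, 7 da: L.
  The penult (syllable 6, fi) is light, so stress falls on the antepenult (syllable 5, ku).
  → primary stress on syllable 5.

yes: 4→5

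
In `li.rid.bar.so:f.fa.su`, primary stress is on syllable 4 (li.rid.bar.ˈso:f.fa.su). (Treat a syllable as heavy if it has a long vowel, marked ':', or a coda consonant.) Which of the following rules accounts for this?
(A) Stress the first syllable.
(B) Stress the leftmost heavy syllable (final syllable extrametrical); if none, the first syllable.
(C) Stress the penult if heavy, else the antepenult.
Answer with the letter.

C

Rule A → syllable 1 (observed: 4).
Rule B → syllable 2 (observed: 4).
Rule C → syllable 4 ✓.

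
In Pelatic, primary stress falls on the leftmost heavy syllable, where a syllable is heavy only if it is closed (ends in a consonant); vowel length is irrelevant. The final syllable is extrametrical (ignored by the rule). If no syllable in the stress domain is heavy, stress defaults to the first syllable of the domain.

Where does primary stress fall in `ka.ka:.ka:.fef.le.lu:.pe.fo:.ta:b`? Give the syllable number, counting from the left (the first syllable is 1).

The final syllable (9, ta:b) is extrametrical; the stress domain is syllables 1–8.
Weights: 1 ka L, 2 ka: L, 3 ka: L, 4 fef H, 5 le L, 6 lu: L, 7 pe L, 8 fo: L.
Heavy syllables in the domain: 4. The leftmost is syllable 4 (fef).
Primary stress: syllable 4 → ka.ka:.ka:.ˈfef.le.lu:.pe.fo:.ta:b.

4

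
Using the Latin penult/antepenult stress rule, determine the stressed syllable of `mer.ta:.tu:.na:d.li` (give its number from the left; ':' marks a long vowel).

Classical Latin: stress the penult if heavy (long vowel or closed), else the antepenult.
Weights: 3 tu: H, 4 na:d H, 5 li L.
The penult (syllable 4, na:d) is heavy, so it takes stress.
Stress on syllable 4: mer.ta:.tu:.ˈna:d.li.

4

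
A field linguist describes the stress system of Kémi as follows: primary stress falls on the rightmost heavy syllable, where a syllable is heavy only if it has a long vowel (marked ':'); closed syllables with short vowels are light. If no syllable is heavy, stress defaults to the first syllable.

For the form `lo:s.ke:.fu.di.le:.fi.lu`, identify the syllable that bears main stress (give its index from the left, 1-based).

5

Weights: 1 lo:s H, 2 ke: H, 3 fu L, 4 di L, 5 le: H, 6 fi L, 7 lu L.
Heavy syllables in the domain: 1, 2, 5. The rightmost is syllable 5 (le:).
Primary stress: syllable 5 → lo:s.ke:.fu.di.ˈle:.fi.lu.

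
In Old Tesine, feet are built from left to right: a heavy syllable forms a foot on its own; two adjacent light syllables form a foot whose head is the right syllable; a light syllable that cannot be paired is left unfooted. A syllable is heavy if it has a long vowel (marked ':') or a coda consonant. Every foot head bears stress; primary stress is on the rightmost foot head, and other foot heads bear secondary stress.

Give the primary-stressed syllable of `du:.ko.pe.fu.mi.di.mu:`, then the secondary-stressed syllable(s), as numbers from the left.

Weights: 1 du: H, 2 ko L, 3 pe L, 4 fu L, 5 mi L, 6 di L, 7 mu: H.
Parse left to right (heavy = foot alone; LL = one foot; stranded L unfooted): (ˈdu:) (ko.ˈpe) (fu.ˈmi) di (ˈmu:).
Foot heads: 1, 3, 5, 7.
Primary stress on the rightmost head = syllable 7.
Secondary stress on 1, 3, 5: ˌdu:.ko.ˌpe.fu.ˌmi.di.ˈmu:.

primary 7, secondary 1, 3, 5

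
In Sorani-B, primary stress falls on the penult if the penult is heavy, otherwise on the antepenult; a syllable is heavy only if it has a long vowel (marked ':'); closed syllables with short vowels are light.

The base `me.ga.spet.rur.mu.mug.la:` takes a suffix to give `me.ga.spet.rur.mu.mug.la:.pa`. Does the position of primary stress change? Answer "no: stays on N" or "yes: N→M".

yes: 5→7

Base `me.ga.spet.rur.mu.mug.la:` (7 syllables):
  Weights: 5 mu L, 6 mug L, 7 la: H.
  The penult (syllable 6, mug) is light, so stress falls on the antepenult (syllable 5, mu).
  → primary stress on syllable 5.
Suffixed `me.ga.spet.rur.mu.mug.la:.pa` (8 syllables):
  Weights: 6 mug L, 7 la: H, 8 pa L.
  The penult (syllable 7, la:) is heavy, so it takes stress.
  → primary stress on syllable 7.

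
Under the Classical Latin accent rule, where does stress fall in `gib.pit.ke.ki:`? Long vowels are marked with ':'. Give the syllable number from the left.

Classical Latin: stress the penult if heavy (long vowel or closed), else the antepenult.
Weights: 2 pit H, 3 ke L, 4 ki: H.
The penult (syllable 3, ke) is light, so stress falls on the antepenult (syllable 2, pit).
Stress on syllable 2: gib.ˈpit.ke.ki:.

2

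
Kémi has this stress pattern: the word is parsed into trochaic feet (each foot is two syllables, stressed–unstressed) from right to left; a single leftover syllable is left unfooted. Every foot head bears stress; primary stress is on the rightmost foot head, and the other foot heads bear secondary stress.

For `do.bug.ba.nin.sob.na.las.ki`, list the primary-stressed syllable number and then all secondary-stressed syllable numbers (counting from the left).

Parse right to left into trochaic (ˈσσ) feet: (ˈdo.bug) (ˈba.nin) (ˈsob.na) (ˈlas.ki).
Foot heads (stressed positions): 1, 3, 5, 7.
End Rule Rightmost: primary stress on the rightmost head = syllable 7.
Secondary stress on 1, 3, 5: ˌdo.bug.ˌba.nin.ˌsob.na.ˈlas.ki.

primary 7, secondary 1, 3, 5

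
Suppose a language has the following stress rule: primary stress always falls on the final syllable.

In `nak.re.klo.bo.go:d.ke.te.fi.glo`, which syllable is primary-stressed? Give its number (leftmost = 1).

9

The word has 9 syllables; the final syllable is syllable 9 (glo).
Primary stress: syllable 9 → nak.re.klo.bo.go:d.ke.te.fi.ˈglo.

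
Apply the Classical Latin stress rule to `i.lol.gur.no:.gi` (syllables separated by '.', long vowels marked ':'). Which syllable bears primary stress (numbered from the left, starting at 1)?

Classical Latin: stress the penult if heavy (long vowel or closed), else the antepenult.
Weights: 3 gur H, 4 no: H, 5 gi L.
The penult (syllable 4, no:) is heavy, so it takes stress.
Stress on syllable 4: i.lol.gur.ˈno:.gi.

4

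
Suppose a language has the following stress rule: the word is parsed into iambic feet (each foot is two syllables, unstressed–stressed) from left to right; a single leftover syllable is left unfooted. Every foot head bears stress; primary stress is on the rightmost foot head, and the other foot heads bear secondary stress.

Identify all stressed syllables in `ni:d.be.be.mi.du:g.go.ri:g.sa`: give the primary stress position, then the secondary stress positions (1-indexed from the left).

primary 8, secondary 2, 4, 6

Parse left to right into iambic (σˈσ) feet: (ni:d.ˈbe) (be.ˈmi) (du:g.ˈgo) (ri:g.ˈsa).
Foot heads (stressed positions): 2, 4, 6, 8.
End Rule Rightmost: primary stress on the rightmost head = syllable 8.
Secondary stress on 2, 4, 6: ni:d.ˌbe.be.ˌmi.du:g.ˌgo.ri:g.ˈsa.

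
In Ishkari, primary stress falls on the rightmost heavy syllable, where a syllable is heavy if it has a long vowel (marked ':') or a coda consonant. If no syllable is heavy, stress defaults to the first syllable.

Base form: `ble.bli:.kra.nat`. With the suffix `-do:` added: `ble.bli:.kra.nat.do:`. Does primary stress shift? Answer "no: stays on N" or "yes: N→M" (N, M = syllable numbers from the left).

Base `ble.bli:.kra.nat` (4 syllables):
  Weights: 1 ble L, 2 bli: H, 3 kra L, 4 nat H.
  Heavy syllables in the domain: 2, 4. The rightmost is syllable 4 (nat).
  → primary stress on syllable 4.
Suffixed `ble.bli:.kra.nat.do:` (5 syllables):
  Weights: 1 ble L, 2 bli: H, 3 kra L, 4 nat H, 5 do: H.
  Heavy syllables in the domain: 2, 4, 5. The rightmost is syllable 5 (do:).
  → primary stress on syllable 5.

yes: 4→5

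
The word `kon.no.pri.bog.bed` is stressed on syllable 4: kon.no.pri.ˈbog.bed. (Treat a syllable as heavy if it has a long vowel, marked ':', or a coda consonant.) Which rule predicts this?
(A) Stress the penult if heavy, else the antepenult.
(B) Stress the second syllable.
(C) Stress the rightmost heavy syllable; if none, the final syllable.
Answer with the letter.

A

Rule A → syllable 4 ✓.
Rule B → syllable 2 (observed: 4).
Rule C → syllable 5 (observed: 4).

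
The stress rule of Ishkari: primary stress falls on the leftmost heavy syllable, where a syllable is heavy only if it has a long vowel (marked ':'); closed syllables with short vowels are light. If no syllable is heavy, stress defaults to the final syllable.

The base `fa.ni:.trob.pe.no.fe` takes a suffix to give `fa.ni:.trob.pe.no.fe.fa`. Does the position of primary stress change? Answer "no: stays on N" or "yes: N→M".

Base `fa.ni:.trob.pe.no.fe` (6 syllables):
  Weights: 1 fa L, 2 ni: H, 3 trob L, 4 pe L, 5 no L, 6 fe L.
  Heavy syllables in the domain: 2. The leftmost is syllable 2 (ni:).
  → primary stress on syllable 2.
Suffixed `fa.ni:.trob.pe.no.fe.fa` (7 syllables):
  Weights: 1 fa L, 2 ni: H, 3 trob L, 4 pe L, 5 no L, 6 fe L, 7 fa L.
  Heavy syllables in the domain: 2. The leftmost is syllable 2 (ni:).
  → primary stress on syllable 2.

no: stays on 2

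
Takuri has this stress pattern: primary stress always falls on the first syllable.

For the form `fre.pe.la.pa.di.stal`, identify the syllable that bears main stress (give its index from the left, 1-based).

The word has 6 syllables; the first syllable is syllable 1 (fre).
Primary stress: syllable 1 → ˈfre.pe.la.pa.di.stal.

1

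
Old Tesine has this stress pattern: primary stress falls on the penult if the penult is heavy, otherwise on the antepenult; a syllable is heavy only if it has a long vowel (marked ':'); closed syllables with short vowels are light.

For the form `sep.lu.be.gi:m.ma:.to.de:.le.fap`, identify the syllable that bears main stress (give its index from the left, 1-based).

7

Weights: 7 de: H, 8 le L, 9 fap L.
The penult (syllable 8, le) is light, so stress falls on the antepenult (syllable 7, de:).
Primary stress: syllable 7 → sep.lu.be.gi:m.ma:.to.ˈde:.le.fap.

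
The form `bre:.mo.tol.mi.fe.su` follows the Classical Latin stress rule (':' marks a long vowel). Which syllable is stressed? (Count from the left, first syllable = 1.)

4

Classical Latin: stress the penult if heavy (long vowel or closed), else the antepenult.
Weights: 4 mi L, 5 fe L, 6 su L.
The penult (syllable 5, fe) is light, so stress falls on the antepenult (syllable 4, mi).
Stress on syllable 4: bre:.mo.tol.ˈmi.fe.su.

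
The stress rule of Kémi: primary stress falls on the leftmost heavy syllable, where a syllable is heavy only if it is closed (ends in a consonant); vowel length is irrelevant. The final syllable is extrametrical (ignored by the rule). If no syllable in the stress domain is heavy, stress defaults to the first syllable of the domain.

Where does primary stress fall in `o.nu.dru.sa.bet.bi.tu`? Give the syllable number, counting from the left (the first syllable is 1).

The final syllable (7, tu) is extrametrical; the stress domain is syllables 1–6.
Weights: 1 o L, 2 nu L, 3 dru L, 4 sa L, 5 bet H, 6 bi L.
Heavy syllables in the domain: 5. The leftmost is syllable 5 (bet).
Primary stress: syllable 5 → o.nu.dru.sa.ˈbet.bi.tu.

5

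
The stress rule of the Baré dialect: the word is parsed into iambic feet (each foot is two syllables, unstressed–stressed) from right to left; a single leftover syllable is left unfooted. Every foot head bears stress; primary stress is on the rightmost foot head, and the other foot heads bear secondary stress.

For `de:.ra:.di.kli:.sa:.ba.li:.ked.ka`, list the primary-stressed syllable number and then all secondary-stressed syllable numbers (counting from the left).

primary 9, secondary 3, 5, 7

Parse right to left into iambic (σˈσ) feet: de: (ra:.ˈdi) (kli:.ˈsa:) (ba.ˈli:) (ked.ˈka). Syllable 1 is left unfooted.
Foot heads (stressed positions): 3, 5, 7, 9.
End Rule Rightmost: primary stress on the rightmost head = syllable 9.
Secondary stress on 3, 5, 7: de:.ra:.ˌdi.kli:.ˌsa:.ba.ˌli:.ked.ˈka.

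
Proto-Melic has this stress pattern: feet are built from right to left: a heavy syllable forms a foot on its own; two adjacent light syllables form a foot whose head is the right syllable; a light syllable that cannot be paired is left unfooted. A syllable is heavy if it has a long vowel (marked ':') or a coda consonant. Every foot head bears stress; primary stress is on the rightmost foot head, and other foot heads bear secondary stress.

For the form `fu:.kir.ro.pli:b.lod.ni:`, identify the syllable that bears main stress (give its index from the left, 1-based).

Weights: 1 fu: H, 2 kir H, 3 ro L, 4 pli:b H, 5 lod H, 6 ni: H.
Parse right to left (heavy = foot alone; LL = one foot; stranded L unfooted): (ˈfu:) (ˈkir) ro (ˈpli:b) (ˈlod) (ˈni:).
Foot heads: 1, 2, 4, 5, 6.
Primary stress on the rightmost head = syllable 6.
Primary stress: syllable 6 → fu:.kir.ro.pli:b.lod.ˈni:.

6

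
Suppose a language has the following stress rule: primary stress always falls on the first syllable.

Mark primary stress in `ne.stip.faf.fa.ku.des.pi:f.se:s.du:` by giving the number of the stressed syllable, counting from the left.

1

The word has 9 syllables; the first syllable is syllable 1 (ne).
Primary stress: syllable 1 → ˈne.stip.faf.fa.ku.des.pi:f.se:s.du:.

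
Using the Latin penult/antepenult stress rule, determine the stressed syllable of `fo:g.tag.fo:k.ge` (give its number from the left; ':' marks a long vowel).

Classical Latin: stress the penult if heavy (long vowel or closed), else the antepenult.
Weights: 2 tag H, 3 fo:k H, 4 ge L.
The penult (syllable 3, fo:k) is heavy, so it takes stress.
Stress on syllable 3: fo:g.tag.ˈfo:k.ge.

3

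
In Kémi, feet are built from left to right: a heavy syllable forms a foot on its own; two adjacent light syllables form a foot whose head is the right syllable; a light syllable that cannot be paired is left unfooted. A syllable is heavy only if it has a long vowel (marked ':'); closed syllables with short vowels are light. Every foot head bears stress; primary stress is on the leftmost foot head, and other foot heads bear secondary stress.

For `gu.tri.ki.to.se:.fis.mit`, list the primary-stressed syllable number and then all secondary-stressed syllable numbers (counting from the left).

primary 2, secondary 4, 5, 7

Weights: 1 gu L, 2 tri L, 3 ki L, 4 to L, 5 se: H, 6 fis L, 7 mit L.
Parse left to right (heavy = foot alone; LL = one foot; stranded L unfooted): (gu.ˈtri) (ki.ˈto) (ˈse:) (fis.ˈmit).
Foot heads: 2, 4, 5, 7.
Primary stress on the leftmost head = syllable 2.
Secondary stress on 4, 5, 7: gu.ˈtri.ki.ˌto.ˌse:.fis.ˌmit.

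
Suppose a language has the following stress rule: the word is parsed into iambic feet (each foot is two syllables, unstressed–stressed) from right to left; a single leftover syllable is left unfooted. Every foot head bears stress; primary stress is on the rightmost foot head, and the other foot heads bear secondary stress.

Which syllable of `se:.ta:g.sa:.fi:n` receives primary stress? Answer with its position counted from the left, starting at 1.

4

Parse right to left into iambic (σˈσ) feet: (se:.ˈta:g) (sa:.ˈfi:n).
Foot heads (stressed positions): 2, 4.
End Rule Rightmost: primary stress on the rightmost head = syllable 4.
Primary stress: syllable 4 → se:.ta:g.sa:.ˈfi:n.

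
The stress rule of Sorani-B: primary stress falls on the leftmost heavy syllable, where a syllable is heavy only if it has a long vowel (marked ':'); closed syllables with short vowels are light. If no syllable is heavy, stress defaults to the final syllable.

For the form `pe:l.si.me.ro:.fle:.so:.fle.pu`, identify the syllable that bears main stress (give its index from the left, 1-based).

1

Weights: 1 pe:l H, 2 si L, 3 me L, 4 ro: H, 5 fle: H, 6 so: H, 7 fle L, 8 pu L.
Heavy syllables in the domain: 1, 4, 5, 6. The leftmost is syllable 1 (pe:l).
Primary stress: syllable 1 → ˈpe:l.si.me.ro:.fle:.so:.fle.pu.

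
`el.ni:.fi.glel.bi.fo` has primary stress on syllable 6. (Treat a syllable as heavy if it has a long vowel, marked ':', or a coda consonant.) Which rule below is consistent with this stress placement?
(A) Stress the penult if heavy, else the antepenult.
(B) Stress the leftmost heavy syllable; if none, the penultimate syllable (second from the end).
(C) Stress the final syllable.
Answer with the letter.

Rule A → syllable 4 (observed: 6).
Rule B → syllable 1 (observed: 6).
Rule C → syllable 6 ✓.

C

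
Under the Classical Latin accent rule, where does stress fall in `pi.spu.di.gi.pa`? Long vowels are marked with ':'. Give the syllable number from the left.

3

Classical Latin: stress the penult if heavy (long vowel or closed), else the antepenult.
Weights: 3 di L, 4 gi L, 5 pa L.
The penult (syllable 4, gi) is light, so stress falls on the antepenult (syllable 3, di).
Stress on syllable 3: pi.spu.ˈdi.gi.pa.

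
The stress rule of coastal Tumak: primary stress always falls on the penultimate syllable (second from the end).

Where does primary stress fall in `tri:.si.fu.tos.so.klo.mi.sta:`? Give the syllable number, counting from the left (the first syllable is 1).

The word has 8 syllables; the penultimate syllable (second from the end) is syllable 7 (mi).
Primary stress: syllable 7 → tri:.si.fu.tos.so.klo.ˈmi.sta:.

7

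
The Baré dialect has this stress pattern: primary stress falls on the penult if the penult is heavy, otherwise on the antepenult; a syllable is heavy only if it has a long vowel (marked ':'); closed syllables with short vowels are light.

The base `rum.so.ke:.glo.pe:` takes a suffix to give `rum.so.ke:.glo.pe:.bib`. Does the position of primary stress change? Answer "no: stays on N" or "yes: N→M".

yes: 3→5

Base `rum.so.ke:.glo.pe:` (5 syllables):
  Weights: 3 ke: H, 4 glo L, 5 pe: H.
  The penult (syllable 4, glo) is light, so stress falls on the antepenult (syllable 3, ke:).
  → primary stress on syllable 3.
Suffixed `rum.so.ke:.glo.pe:.bib` (6 syllables):
  Weights: 4 glo L, 5 pe: H, 6 bib L.
  The penult (syllable 5, pe:) is heavy, so it takes stress.
  → primary stress on syllable 5.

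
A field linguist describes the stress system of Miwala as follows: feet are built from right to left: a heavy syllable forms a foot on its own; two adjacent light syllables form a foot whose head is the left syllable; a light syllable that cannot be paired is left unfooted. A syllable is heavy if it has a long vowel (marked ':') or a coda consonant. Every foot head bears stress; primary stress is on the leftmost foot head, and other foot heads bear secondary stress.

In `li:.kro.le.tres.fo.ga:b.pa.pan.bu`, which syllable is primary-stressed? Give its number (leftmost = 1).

Weights: 1 li: H, 2 kro L, 3 le L, 4 tres H, 5 fo L, 6 ga:b H, 7 pa L, 8 pan H, 9 bu L.
Parse right to left (heavy = foot alone; LL = one foot; stranded L unfooted): (ˈli:) (ˈkro.le) (ˈtres) fo (ˈga:b) pa (ˈpan) bu.
Foot heads: 1, 2, 4, 6, 8.
Primary stress on the leftmost head = syllable 1.
Primary stress: syllable 1 → ˈli:.kro.le.tres.fo.ga:b.pa.pan.bu.

1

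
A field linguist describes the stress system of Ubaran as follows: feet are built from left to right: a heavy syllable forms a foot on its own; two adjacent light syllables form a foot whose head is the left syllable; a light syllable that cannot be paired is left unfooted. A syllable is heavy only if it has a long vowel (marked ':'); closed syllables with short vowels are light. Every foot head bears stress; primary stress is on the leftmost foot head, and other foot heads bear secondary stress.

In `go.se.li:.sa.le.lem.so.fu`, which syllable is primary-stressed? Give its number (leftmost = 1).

1

Weights: 1 go L, 2 se L, 3 li: H, 4 sa L, 5 le L, 6 lem L, 7 so L, 8 fu L.
Parse left to right (heavy = foot alone; LL = one foot; stranded L unfooted): (ˈgo.se) (ˈli:) (ˈsa.le) (ˈlem.so) fu.
Foot heads: 1, 3, 4, 6.
Primary stress on the leftmost head = syllable 1.
Primary stress: syllable 1 → ˈgo.se.li:.sa.le.lem.so.fu.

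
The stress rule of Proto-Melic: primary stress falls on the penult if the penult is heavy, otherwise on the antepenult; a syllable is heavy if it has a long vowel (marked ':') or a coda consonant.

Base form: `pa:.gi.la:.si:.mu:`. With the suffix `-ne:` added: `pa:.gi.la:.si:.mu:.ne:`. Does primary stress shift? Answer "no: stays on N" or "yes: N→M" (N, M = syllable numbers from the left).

Base `pa:.gi.la:.si:.mu:` (5 syllables):
  Weights: 3 la: H, 4 si: H, 5 mu: H.
  The penult (syllable 4, si:) is heavy, so it takes stress.
  → primary stress on syllable 4.
Suffixed `pa:.gi.la:.si:.mu:.ne:` (6 syllables):
  Weights: 4 si: H, 5 mu: H, 6 ne: H.
  The penult (syllable 5, mu:) is heavy, so it takes stress.
  → primary stress on syllable 5.

yes: 4→5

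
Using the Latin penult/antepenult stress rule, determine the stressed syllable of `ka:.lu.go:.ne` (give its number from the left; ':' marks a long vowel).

3

Classical Latin: stress the penult if heavy (long vowel or closed), else the antepenult.
Weights: 2 lu L, 3 go: H, 4 ne L.
The penult (syllable 3, go:) is heavy, so it takes stress.
Stress on syllable 3: ka:.lu.ˈgo:.ne.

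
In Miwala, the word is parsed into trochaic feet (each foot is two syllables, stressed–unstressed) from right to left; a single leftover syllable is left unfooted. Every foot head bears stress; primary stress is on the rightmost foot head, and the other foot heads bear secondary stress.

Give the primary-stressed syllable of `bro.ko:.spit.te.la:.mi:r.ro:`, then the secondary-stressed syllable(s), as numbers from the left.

primary 6, secondary 2, 4

Parse right to left into trochaic (ˈσσ) feet: bro (ˈko:.spit) (ˈte.la:) (ˈmi:r.ro:). Syllable 1 is left unfooted.
Foot heads (stressed positions): 2, 4, 6.
End Rule Rightmost: primary stress on the rightmost head = syllable 6.
Secondary stress on 2, 4: bro.ˌko:.spit.ˌte.la:.ˈmi:r.ro:.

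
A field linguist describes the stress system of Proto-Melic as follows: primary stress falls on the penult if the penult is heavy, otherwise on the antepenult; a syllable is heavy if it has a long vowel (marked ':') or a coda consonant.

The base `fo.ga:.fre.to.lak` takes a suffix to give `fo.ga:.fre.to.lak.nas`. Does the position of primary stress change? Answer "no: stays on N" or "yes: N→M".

Base `fo.ga:.fre.to.lak` (5 syllables):
  Weights: 3 fre L, 4 to L, 5 lak H.
  The penult (syllable 4, to) is light, so stress falls on the antepenult (syllable 3, fre).
  → primary stress on syllable 3.
Suffixed `fo.ga:.fre.to.lak.nas` (6 syllables):
  Weights: 4 to L, 5 lak H, 6 nas H.
  The penult (syllable 5, lak) is heavy, so it takes stress.
  → primary stress on syllable 5.

yes: 3→5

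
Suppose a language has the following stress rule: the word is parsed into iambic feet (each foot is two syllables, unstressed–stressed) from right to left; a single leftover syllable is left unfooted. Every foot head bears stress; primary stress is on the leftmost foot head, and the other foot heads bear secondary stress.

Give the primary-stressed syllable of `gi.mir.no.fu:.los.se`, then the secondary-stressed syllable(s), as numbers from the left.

primary 2, secondary 4, 6

Parse right to left into iambic (σˈσ) feet: (gi.ˈmir) (no.ˈfu:) (los.ˈse).
Foot heads (stressed positions): 2, 4, 6.
End Rule Leftmost: primary stress on the leftmost head = syllable 2.
Secondary stress on 4, 6: gi.ˈmir.no.ˌfu:.los.ˌse.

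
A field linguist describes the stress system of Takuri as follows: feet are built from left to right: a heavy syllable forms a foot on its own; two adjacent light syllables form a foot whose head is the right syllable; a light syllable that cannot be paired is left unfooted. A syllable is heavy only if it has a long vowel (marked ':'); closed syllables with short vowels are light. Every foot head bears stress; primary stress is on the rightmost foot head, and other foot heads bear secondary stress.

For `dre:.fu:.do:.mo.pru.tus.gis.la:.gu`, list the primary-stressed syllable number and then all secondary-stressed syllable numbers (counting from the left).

primary 8, secondary 1, 2, 3, 5, 7

Weights: 1 dre: H, 2 fu: H, 3 do: H, 4 mo L, 5 pru L, 6 tus L, 7 gis L, 8 la: H, 9 gu L.
Parse left to right (heavy = foot alone; LL = one foot; stranded L unfooted): (ˈdre:) (ˈfu:) (ˈdo:) (mo.ˈpru) (tus.ˈgis) (ˈla:) gu.
Foot heads: 1, 2, 3, 5, 7, 8.
Primary stress on the rightmost head = syllable 8.
Secondary stress on 1, 2, 3, 5, 7: ˌdre:.ˌfu:.ˌdo:.mo.ˌpru.tus.ˌgis.ˈla:.gu.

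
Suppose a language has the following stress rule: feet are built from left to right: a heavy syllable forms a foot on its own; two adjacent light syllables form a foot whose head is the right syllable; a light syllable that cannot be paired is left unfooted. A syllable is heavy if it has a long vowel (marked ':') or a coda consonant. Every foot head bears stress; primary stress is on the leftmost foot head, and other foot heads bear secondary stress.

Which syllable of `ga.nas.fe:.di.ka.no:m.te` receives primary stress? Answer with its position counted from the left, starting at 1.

2

Weights: 1 ga L, 2 nas H, 3 fe: H, 4 di L, 5 ka L, 6 no:m H, 7 te L.
Parse left to right (heavy = foot alone; LL = one foot; stranded L unfooted): ga (ˈnas) (ˈfe:) (di.ˈka) (ˈno:m) te.
Foot heads: 2, 3, 5, 6.
Primary stress on the leftmost head = syllable 2.
Primary stress: syllable 2 → ga.ˈnas.fe:.di.ka.no:m.te.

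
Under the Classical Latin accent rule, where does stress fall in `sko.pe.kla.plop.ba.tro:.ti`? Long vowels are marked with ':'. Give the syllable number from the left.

Classical Latin: stress the penult if heavy (long vowel or closed), else the antepenult.
Weights: 5 ba L, 6 tro: H, 7 ti L.
The penult (syllable 6, tro:) is heavy, so it takes stress.
Stress on syllable 6: sko.pe.kla.plop.ba.ˈtro:.ti.

6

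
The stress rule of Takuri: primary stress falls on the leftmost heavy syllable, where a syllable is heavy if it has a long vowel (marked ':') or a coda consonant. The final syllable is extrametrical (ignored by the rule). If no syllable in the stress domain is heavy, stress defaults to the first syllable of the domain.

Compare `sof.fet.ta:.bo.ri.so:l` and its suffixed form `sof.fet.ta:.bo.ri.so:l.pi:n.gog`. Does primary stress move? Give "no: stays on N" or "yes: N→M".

no: stays on 1

Base `sof.fet.ta:.bo.ri.so:l` (6 syllables):
  The final syllable (6, so:l) is extrametrical; the stress domain is syllables 1–5.
  Weights: 1 sof H, 2 fet H, 3 ta: H, 4 bo L, 5 ri L.
  Heavy syllables in the domain: 1, 2, 3. The leftmost is syllable 1 (sof).
  → primary stress on syllable 1.
Suffixed `sof.fet.ta:.bo.ri.so:l.pi:n.gog` (8 syllables):
  The final syllable (8, gog) is extrametrical; the stress domain is syllables 1–7.
  Weights: 1 sof H, 2 fet H, 3 ta: H, 4 bo L, 5 ri L, 6 so:l H, 7 pi:n H.
  Heavy syllables in the domain: 1, 2, 3, 6, 7. The leftmost is syllable 1 (sof).
  → primary stress on syllable 1.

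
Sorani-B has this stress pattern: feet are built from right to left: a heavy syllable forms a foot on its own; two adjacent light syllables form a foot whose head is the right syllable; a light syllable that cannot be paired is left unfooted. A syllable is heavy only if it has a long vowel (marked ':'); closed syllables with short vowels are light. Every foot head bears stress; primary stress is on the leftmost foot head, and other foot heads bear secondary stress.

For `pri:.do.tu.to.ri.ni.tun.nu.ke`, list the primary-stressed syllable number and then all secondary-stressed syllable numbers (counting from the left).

Weights: 1 pri: H, 2 do L, 3 tu L, 4 to L, 5 ri L, 6 ni L, 7 tun L, 8 nu L, 9 ke L.
Parse right to left (heavy = foot alone; LL = one foot; stranded L unfooted): (ˈpri:) (do.ˈtu) (to.ˈri) (ni.ˈtun) (nu.ˈke).
Foot heads: 1, 3, 5, 7, 9.
Primary stress on the leftmost head = syllable 1.
Secondary stress on 3, 5, 7, 9: ˈpri:.do.ˌtu.to.ˌri.ni.ˌtun.nu.ˌke.

primary 1, secondary 3, 5, 7, 9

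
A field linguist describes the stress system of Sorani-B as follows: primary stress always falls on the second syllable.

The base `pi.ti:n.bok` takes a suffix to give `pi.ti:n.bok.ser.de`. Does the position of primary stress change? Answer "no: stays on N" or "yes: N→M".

no: stays on 2

Base `pi.ti:n.bok` (3 syllables):
  The word has 3 syllables; the second syllable is syllable 2 (ti:n).
  → primary stress on syllable 2.
Suffixed `pi.ti:n.bok.ser.de` (5 syllables):
  The word has 5 syllables; the second syllable is syllable 2 (ti:n).
  → primary stress on syllable 2.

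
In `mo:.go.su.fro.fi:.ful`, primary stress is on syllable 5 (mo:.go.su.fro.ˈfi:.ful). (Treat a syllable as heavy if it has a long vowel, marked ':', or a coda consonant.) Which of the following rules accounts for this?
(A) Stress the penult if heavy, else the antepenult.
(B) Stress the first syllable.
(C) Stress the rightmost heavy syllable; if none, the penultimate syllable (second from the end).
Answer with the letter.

A

Rule A → syllable 5 ✓.
Rule B → syllable 1 (observed: 5).
Rule C → syllable 6 (observed: 5).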